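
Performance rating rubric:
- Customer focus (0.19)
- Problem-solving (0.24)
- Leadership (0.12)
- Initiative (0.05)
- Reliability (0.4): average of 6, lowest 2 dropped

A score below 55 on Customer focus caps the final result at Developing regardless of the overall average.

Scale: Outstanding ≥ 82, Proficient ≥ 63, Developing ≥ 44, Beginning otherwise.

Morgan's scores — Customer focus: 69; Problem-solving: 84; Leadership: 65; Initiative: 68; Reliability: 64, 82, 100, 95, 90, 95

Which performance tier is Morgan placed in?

Outstanding

Reliability: drop 64, 82 → average of remaining 4 = 380/4 = 95
Customer focus score 69 ≥ 55: minimum met.
Weighted total:
  Customer focus 69 × 0.19 = 13.11
  Problem-solving 84 × 0.24 = 20.16
  Leadership 65 × 0.12 = 7.8
  Initiative 68 × 0.05 = 3.4
  Reliability 95 × 0.4 = 38
Sum = 82.47
82.47 ≥ 82 → Outstanding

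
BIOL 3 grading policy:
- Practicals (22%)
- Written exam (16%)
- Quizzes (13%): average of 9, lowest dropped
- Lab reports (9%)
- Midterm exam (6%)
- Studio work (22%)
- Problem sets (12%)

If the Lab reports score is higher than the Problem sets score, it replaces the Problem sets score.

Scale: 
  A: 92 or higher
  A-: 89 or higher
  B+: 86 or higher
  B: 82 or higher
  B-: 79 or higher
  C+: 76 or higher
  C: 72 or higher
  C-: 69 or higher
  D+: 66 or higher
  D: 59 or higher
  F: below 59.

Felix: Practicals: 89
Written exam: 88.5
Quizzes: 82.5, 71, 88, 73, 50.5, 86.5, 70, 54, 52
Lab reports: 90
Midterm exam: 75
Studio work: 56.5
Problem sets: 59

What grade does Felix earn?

Quizzes: drop 50.5 → average of remaining 8 = 577/8 = 72.125
Lab reports (90) > Problem sets (59), so Problem sets counts as 90.
Weighted total:
  Practicals 89 × 0.22 = 19.58
  Written exam 88.5 × 0.16 = 14.16
  Quizzes 72.125 × 0.13 = 9.37625
  Lab reports 90 × 0.09 = 8.1
  Midterm exam 75 × 0.06 = 4.5
  Studio work 56.5 × 0.22 = 12.43
  Problem sets 90 × 0.12 = 10.8
Sum = 78.94625
78.94625 is ≥ 76 and < 79 → C+

C+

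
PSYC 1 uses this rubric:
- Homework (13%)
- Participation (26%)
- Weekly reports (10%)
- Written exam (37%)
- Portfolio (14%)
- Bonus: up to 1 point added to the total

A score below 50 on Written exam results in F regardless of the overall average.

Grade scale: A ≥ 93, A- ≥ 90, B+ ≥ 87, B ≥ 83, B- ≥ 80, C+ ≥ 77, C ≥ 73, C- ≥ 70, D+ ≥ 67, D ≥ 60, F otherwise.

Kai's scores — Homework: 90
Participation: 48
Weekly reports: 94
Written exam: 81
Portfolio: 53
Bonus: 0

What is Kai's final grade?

Written exam score 81 ≥ 50: minimum met.
Weighted total:
  Homework 90 × 0.13 = 11.7
  Participation 48 × 0.26 = 12.48
  Weekly reports 94 × 0.1 = 9.4
  Written exam 81 × 0.37 = 29.97
  Portfolio 53 × 0.14 = 7.42
Sum = 70.97
Bonus: 70.97 + 0 = 70.97
70.97 is ≥ 70 and < 73 → C-

C-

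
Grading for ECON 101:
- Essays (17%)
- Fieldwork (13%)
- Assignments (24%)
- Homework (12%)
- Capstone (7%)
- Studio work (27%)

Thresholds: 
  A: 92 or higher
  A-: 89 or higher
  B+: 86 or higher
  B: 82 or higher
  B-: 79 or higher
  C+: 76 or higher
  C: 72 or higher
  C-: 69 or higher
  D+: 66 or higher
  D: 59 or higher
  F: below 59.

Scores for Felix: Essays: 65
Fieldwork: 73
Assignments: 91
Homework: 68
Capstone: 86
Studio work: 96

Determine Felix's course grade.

B

Weighted total:
  Essays 65 × 0.17 = 11.05
  Fieldwork 73 × 0.13 = 9.49
  Assignments 91 × 0.24 = 21.84
  Homework 68 × 0.12 = 8.16
  Capstone 86 × 0.07 = 6.02
  Studio work 96 × 0.27 = 25.92
Sum = 82.48
82.48 is ≥ 82 and < 86 → B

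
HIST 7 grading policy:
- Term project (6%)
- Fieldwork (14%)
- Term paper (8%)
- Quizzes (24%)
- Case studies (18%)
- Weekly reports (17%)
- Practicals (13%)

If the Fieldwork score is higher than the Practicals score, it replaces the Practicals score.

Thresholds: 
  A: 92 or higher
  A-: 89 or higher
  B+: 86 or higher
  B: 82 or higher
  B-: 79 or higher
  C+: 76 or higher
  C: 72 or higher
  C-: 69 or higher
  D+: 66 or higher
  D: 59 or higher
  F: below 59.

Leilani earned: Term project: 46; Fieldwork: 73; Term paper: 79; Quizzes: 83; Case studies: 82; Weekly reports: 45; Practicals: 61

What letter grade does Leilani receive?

Fieldwork (73) > Practicals (61), so Practicals counts as 73.
Weighted total:
  Term project 46 × 0.06 = 2.76
  Fieldwork 73 × 0.14 = 10.22
  Term paper 79 × 0.08 = 6.32
  Quizzes 83 × 0.24 = 19.92
  Case studies 82 × 0.18 = 14.76
  Weekly reports 45 × 0.17 = 7.65
  Practicals 73 × 0.13 = 9.49
Sum = 71.12
71.12 is ≥ 69 and < 72 → C-

C-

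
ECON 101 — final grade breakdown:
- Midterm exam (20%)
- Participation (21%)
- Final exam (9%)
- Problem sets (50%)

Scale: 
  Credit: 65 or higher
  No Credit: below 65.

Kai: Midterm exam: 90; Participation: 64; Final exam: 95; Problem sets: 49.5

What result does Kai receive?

Weighted total:
  Midterm exam 90 × 0.2 = 18
  Participation 64 × 0.21 = 13.44
  Final exam 95 × 0.09 = 8.55
  Problem sets 49.5 × 0.5 = 24.75
Sum = 64.74
64.74 < 65 → No Credit

No Credit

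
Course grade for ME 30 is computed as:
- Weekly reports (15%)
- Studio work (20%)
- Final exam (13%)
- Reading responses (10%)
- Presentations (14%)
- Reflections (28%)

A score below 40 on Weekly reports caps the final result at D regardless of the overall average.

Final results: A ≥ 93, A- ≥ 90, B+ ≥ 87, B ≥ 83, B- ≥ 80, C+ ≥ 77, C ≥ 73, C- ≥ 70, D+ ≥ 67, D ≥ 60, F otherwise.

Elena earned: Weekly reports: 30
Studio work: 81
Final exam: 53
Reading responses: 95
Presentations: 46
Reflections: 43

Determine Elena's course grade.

Weekly reports score 30 < 40: minimum not met.
Weighted total:
  Weekly reports 30 × 0.15 = 4.5
  Studio work 81 × 0.2 = 16.2
  Final exam 53 × 0.13 = 6.89
  Reading responses 95 × 0.1 = 9.5
  Presentations 46 × 0.14 = 6.44
  Reflections 43 × 0.28 = 12.04
Sum = 55.57
55.57 would be F; cap at D applies → F.

F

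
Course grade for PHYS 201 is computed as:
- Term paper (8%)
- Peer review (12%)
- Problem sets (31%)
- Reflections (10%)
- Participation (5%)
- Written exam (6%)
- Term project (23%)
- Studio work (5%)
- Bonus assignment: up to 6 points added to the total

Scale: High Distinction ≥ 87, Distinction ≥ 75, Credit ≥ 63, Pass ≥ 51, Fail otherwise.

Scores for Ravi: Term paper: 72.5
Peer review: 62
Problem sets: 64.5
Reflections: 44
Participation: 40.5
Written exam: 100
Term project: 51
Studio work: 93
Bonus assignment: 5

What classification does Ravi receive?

Weighted total:
  Term paper 72.5 × 0.08 = 5.8
  Peer review 62 × 0.12 = 7.44
  Problem sets 64.5 × 0.31 = 19.995
  Reflections 44 × 0.1 = 4.4
  Participation 40.5 × 0.05 = 2.025
  Written exam 100 × 0.06 = 6
  Term project 51 × 0.23 = 11.73
  Studio work 93 × 0.05 = 4.65
Sum = 62.04
Bonus assignment: 62.04 + 5 = 67.04
67.04 is ≥ 63 and < 75 → Credit

Credit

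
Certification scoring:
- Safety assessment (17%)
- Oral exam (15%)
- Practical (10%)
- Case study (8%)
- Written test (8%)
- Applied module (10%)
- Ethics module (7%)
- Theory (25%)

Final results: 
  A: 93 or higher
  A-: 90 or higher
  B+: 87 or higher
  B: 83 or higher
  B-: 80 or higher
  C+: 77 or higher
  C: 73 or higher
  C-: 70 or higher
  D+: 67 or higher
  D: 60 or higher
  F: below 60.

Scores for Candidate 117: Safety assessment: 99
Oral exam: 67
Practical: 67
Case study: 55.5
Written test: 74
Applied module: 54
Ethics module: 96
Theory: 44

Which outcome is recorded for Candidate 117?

Weighted total:
  Safety assessment 99 × 0.17 = 16.83
  Oral exam 67 × 0.15 = 10.05
  Practical 67 × 0.1 = 6.7
  Case study 55.5 × 0.08 = 4.44
  Written test 74 × 0.08 = 5.92
  Applied module 54 × 0.1 = 5.4
  Ethics module 96 × 0.07 = 6.72
  Theory 44 × 0.25 = 11
Sum = 67.06
67.06 is ≥ 67 and < 70 → D+

D+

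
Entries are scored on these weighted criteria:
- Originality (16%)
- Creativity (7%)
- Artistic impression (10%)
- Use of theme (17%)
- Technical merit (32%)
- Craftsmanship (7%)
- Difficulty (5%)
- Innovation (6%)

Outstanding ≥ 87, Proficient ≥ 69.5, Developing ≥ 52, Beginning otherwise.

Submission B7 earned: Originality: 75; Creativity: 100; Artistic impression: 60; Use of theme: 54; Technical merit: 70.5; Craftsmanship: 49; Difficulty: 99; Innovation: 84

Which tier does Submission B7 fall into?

Weighted total:
  Originality 75 × 0.16 = 12
  Creativity 100 × 0.07 = 7
  Artistic impression 60 × 0.1 = 6
  Use of theme 54 × 0.17 = 9.18
  Technical merit 70.5 × 0.32 = 22.56
  Craftsmanship 49 × 0.07 = 3.43
  Difficulty 99 × 0.05 = 4.95
  Innovation 84 × 0.06 = 5.04
Sum = 70.16
70.16 is ≥ 69.5 and < 87 → Proficient

Proficient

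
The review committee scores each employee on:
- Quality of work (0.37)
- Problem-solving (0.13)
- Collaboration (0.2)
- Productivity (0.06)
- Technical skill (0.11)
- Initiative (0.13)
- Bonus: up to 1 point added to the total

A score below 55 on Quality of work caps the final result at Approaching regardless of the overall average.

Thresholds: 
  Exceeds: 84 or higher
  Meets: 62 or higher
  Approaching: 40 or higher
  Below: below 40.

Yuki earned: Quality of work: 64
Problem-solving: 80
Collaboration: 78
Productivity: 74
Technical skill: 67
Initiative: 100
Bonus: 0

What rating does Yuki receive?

Meets

Quality of work score 64 ≥ 55: minimum met.
Weighted total:
  Quality of work 64 × 0.37 = 23.68
  Problem-solving 80 × 0.13 = 10.4
  Collaboration 78 × 0.2 = 15.6
  Productivity 74 × 0.06 = 4.44
  Technical skill 67 × 0.11 = 7.37
  Initiative 100 × 0.13 = 13
Sum = 74.49
Bonus: 74.49 + 0 = 74.49
74.49 is ≥ 62 and < 84 → Meets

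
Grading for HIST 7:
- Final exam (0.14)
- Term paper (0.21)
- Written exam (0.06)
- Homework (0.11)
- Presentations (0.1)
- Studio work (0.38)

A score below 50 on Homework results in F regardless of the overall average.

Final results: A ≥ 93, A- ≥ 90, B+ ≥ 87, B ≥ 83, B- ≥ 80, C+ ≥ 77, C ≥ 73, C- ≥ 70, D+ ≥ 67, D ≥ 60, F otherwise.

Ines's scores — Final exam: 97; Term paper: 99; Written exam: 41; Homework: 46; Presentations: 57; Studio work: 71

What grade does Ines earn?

Homework score 46 < 50: minimum not met.
Weighted total:
  Final exam 97 × 0.14 = 13.58
  Term paper 99 × 0.21 = 20.79
  Written exam 41 × 0.06 = 2.46
  Homework 46 × 0.11 = 5.06
  Presentations 57 × 0.1 = 5.7
  Studio work 71 × 0.38 = 26.98
Sum = 74.57
Because the Homework minimum was not met, the result is F.

F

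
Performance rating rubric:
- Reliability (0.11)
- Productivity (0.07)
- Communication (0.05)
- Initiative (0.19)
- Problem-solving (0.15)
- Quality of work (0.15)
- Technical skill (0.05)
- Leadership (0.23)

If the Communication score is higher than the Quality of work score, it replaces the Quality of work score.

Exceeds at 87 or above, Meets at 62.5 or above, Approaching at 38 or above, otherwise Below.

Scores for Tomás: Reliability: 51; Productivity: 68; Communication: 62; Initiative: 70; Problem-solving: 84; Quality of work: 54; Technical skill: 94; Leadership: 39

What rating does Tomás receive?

Communication (62) > Quality of work (54), so Quality of work counts as 62.
Weighted total:
  Reliability 51 × 0.11 = 5.61
  Productivity 68 × 0.07 = 4.76
  Communication 62 × 0.05 = 3.1
  Initiative 70 × 0.19 = 13.3
  Problem-solving 84 × 0.15 = 12.6
  Quality of work 62 × 0.15 = 9.3
  Technical skill 94 × 0.05 = 4.7
  Leadership 39 × 0.23 = 8.97
Sum = 62.34
62.34 is ≥ 38 and < 62.5 → Approaching

Approaching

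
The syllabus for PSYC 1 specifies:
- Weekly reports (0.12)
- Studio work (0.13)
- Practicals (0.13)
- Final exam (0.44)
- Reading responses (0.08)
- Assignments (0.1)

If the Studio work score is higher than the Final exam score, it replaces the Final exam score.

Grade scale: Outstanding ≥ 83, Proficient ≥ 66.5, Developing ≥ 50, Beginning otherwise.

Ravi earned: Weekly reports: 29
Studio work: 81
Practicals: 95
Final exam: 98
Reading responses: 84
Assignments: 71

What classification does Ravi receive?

Outstanding

Studio work (81) ≤ Final exam (98), so Final exam stays at 98.
Weighted total:
  Weekly reports 29 × 0.12 = 3.48
  Studio work 81 × 0.13 = 10.53
  Practicals 95 × 0.13 = 12.35
  Final exam 98 × 0.44 = 43.12
  Reading responses 84 × 0.08 = 6.72
  Assignments 71 × 0.1 = 7.1
Sum = 83.3
83.3 ≥ 83 → Outstanding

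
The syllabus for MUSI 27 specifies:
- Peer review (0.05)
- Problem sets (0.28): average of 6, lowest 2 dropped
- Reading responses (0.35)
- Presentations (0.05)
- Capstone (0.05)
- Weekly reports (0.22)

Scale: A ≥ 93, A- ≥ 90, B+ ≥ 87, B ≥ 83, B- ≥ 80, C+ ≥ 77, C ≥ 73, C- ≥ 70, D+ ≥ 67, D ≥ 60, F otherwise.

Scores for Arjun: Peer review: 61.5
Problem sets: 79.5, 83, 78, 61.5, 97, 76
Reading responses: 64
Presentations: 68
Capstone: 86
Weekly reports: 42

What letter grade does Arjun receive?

D

Problem sets: drop 61.5, 76 → average of remaining 4 = 337.5/4 = 84.375
Weighted total:
  Peer review 61.5 × 0.05 = 3.075
  Problem sets 84.375 × 0.28 = 23.625
  Reading responses 64 × 0.35 = 22.4
  Presentations 68 × 0.05 = 3.4
  Capstone 86 × 0.05 = 4.3
  Weekly reports 42 × 0.22 = 9.24
Sum = 66.04
66.04 is ≥ 60 and < 67 → D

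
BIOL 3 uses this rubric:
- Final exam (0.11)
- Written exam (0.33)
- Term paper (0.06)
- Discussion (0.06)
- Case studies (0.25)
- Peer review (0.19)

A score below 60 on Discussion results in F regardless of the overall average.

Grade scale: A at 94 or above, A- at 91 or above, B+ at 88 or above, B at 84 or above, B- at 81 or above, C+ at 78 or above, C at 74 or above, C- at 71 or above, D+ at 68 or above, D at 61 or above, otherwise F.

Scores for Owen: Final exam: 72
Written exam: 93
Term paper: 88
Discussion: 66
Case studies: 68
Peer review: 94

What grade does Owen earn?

B-

Discussion score 66 ≥ 60: minimum met.
Weighted total:
  Final exam 72 × 0.11 = 7.92
  Written exam 93 × 0.33 = 30.69
  Term paper 88 × 0.06 = 5.28
  Discussion 66 × 0.06 = 3.96
  Case studies 68 × 0.25 = 17
  Peer review 94 × 0.19 = 17.86
Sum = 82.71
82.71 is ≥ 81 and < 84 → B-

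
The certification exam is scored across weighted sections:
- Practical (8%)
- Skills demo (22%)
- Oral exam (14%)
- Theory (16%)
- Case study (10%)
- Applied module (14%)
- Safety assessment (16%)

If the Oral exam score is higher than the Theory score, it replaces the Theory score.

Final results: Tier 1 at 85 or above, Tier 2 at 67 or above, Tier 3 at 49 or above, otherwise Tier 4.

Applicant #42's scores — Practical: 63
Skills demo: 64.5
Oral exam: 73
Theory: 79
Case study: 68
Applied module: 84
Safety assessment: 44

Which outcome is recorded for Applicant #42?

Oral exam (73) ≤ Theory (79), so Theory stays at 79.
Weighted total:
  Practical 63 × 0.08 = 5.04
  Skills demo 64.5 × 0.22 = 14.19
  Oral exam 73 × 0.14 = 10.22
  Theory 79 × 0.16 = 12.64
  Case study 68 × 0.1 = 6.8
  Applied module 84 × 0.14 = 11.76
  Safety assessment 44 × 0.16 = 7.04
Sum = 67.69
67.69 is ≥ 67 and < 85 → Tier 2

Tier 2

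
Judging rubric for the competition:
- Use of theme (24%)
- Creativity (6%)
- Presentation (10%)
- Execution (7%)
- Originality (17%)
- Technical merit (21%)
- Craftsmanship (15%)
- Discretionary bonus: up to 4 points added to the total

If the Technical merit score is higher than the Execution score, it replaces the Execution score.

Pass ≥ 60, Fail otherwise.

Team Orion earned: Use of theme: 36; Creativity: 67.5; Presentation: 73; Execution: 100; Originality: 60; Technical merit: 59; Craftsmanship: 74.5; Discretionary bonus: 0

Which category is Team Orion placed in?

Pass

Technical merit (59) ≤ Execution (100), so Execution stays at 100.
Weighted total:
  Use of theme 36 × 0.24 = 8.64
  Creativity 67.5 × 0.06 = 4.05
  Presentation 73 × 0.1 = 7.3
  Execution 100 × 0.07 = 7
  Originality 60 × 0.17 = 10.2
  Technical merit 59 × 0.21 = 12.39
  Craftsmanship 74.5 × 0.15 = 11.175
Sum = 60.755
Discretionary bonus: 60.755 + 0 = 60.755
60.755 ≥ 60 → Pass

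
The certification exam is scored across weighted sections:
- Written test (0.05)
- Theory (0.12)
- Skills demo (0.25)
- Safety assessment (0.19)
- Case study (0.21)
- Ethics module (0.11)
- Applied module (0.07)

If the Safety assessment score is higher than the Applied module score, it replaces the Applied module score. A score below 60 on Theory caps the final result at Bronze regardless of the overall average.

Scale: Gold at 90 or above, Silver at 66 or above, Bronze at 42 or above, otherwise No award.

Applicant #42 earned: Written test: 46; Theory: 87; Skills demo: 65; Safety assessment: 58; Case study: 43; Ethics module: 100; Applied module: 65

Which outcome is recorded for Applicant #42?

Safety assessment (58) ≤ Applied module (65), so Applied module stays at 65.
Theory score 87 ≥ 60: minimum met.
Weighted total:
  Written test 46 × 0.05 = 2.3
  Theory 87 × 0.12 = 10.44
  Skills demo 65 × 0.25 = 16.25
  Safety assessment 58 × 0.19 = 11.02
  Case study 43 × 0.21 = 9.03
  Ethics module 100 × 0.11 = 11
  Applied module 65 × 0.07 = 4.55
Sum = 64.59
64.59 is ≥ 42 and < 66 → Bronze

Bronze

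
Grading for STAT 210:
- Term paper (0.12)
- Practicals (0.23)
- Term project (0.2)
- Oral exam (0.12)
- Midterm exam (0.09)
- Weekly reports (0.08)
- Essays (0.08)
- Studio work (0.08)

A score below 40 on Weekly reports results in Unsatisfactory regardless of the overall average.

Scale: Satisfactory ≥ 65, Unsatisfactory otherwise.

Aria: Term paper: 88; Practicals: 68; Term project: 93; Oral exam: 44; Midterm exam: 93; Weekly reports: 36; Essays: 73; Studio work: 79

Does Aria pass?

Weekly reports score 36 < 40: minimum not met.
Weighted total:
  Term paper 88 × 0.12 = 10.56
  Practicals 68 × 0.23 = 15.64
  Term project 93 × 0.2 = 18.6
  Oral exam 44 × 0.12 = 5.28
  Midterm exam 93 × 0.09 = 8.37
  Weekly reports 36 × 0.08 = 2.88
  Essays 73 × 0.08 = 5.84
  Studio work 79 × 0.08 = 6.32
Sum = 73.49
Because the Weekly reports minimum was not met, the result is Unsatisfactory.

Unsatisfactory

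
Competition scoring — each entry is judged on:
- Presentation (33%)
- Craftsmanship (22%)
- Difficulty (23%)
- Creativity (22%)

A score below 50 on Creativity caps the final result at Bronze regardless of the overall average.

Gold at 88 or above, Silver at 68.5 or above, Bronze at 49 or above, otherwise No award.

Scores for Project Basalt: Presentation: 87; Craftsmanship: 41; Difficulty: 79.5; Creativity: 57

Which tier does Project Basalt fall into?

Silver

Creativity score 57 ≥ 50: minimum met.
Weighted total:
  Presentation 87 × 0.33 = 28.71
  Craftsmanship 41 × 0.22 = 9.02
  Difficulty 79.5 × 0.23 = 18.285
  Creativity 57 × 0.22 = 12.54
Sum = 68.555
68.555 is ≥ 68.5 and < 88 → Silver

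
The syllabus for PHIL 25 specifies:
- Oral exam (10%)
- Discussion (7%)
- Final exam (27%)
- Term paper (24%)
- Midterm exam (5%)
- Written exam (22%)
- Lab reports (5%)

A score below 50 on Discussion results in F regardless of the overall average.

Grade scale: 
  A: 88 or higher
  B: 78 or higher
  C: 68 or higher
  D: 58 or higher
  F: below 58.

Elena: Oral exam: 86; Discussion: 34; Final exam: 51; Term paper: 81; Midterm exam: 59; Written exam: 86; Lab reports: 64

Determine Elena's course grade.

F

Discussion score 34 < 50: minimum not met.
Weighted total:
  Oral exam 86 × 0.1 = 8.6
  Discussion 34 × 0.07 = 2.38
  Final exam 51 × 0.27 = 13.77
  Term paper 81 × 0.24 = 19.44
  Midterm exam 59 × 0.05 = 2.95
  Written exam 86 × 0.22 = 18.92
  Lab reports 64 × 0.05 = 3.2
Sum = 69.26
Because the Discussion minimum was not met, the result is F.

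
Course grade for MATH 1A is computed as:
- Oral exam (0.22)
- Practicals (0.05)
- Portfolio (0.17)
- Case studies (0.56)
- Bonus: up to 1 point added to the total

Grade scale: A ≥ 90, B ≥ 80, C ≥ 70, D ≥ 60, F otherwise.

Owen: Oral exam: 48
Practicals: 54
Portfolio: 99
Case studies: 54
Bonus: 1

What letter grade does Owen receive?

Weighted total:
  Oral exam 48 × 0.22 = 10.56
  Practicals 54 × 0.05 = 2.7
  Portfolio 99 × 0.17 = 16.83
  Case studies 54 × 0.56 = 30.24
Sum = 60.33
Bonus: 60.33 + 1 = 61.33
61.33 is ≥ 60 and < 70 → D

D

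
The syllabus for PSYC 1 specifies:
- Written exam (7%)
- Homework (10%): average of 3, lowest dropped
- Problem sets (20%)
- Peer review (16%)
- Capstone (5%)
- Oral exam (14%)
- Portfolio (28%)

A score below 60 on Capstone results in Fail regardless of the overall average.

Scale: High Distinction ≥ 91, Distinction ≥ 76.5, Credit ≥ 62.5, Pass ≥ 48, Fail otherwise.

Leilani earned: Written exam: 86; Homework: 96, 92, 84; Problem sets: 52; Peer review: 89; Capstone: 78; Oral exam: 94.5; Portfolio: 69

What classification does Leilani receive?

Distinction

Homework: drop 84 → average of remaining 2 = 188/2 = 94
Capstone score 78 ≥ 60: minimum met.
Weighted total:
  Written exam 86 × 0.07 = 6.02
  Homework 94 × 0.1 = 9.4
  Problem sets 52 × 0.2 = 10.4
  Peer review 89 × 0.16 = 14.24
  Capstone 78 × 0.05 = 3.9
  Oral exam 94.5 × 0.14 = 13.23
  Portfolio 69 × 0.28 = 19.32
Sum = 76.51
76.51 is ≥ 76.5 and < 91 → Distinction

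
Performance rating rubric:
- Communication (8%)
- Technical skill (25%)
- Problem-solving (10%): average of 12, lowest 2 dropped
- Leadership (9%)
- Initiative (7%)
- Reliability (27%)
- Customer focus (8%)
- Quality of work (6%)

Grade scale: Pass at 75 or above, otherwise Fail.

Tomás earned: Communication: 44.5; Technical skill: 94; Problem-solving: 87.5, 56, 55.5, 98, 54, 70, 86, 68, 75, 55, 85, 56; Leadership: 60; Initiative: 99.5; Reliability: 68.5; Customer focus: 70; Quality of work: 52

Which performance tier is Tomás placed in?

Fail

Problem-solving: drop 54, 55 → average of remaining 10 = 737/10 = 73.7
Weighted total:
  Communication 44.5 × 0.08 = 3.56
  Technical skill 94 × 0.25 = 23.5
  Problem-solving 73.7 × 0.1 = 7.37
  Leadership 60 × 0.09 = 5.4
  Initiative 99.5 × 0.07 = 6.965
  Reliability 68.5 × 0.27 = 18.495
  Customer focus 70 × 0.08 = 5.6
  Quality of work 52 × 0.06 = 3.12
Sum = 74.01
74.01 < 75 → Fail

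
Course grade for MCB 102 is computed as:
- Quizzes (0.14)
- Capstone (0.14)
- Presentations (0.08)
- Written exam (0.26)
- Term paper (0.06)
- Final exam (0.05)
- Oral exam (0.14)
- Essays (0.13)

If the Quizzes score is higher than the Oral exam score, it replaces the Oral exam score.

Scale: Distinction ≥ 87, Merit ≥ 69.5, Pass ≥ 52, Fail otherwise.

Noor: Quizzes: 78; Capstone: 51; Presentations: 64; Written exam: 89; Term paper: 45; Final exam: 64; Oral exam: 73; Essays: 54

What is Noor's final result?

Quizzes (78) > Oral exam (73), so Oral exam counts as 78.
Weighted total:
  Quizzes 78 × 0.14 = 10.92
  Capstone 51 × 0.14 = 7.14
  Presentations 64 × 0.08 = 5.12
  Written exam 89 × 0.26 = 23.14
  Term paper 45 × 0.06 = 2.7
  Final exam 64 × 0.05 = 3.2
  Oral exam 78 × 0.14 = 10.92
  Essays 54 × 0.13 = 7.02
Sum = 70.16
70.16 is ≥ 69.5 and < 87 → Merit

Merit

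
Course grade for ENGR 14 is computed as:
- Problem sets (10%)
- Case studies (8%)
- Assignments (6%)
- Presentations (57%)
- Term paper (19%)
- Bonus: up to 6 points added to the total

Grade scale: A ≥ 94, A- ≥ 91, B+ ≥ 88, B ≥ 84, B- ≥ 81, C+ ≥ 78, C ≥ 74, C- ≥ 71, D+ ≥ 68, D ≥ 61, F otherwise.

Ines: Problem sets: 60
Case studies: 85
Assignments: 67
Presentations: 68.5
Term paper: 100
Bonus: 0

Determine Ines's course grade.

C

Weighted total:
  Problem sets 60 × 0.1 = 6
  Case studies 85 × 0.08 = 6.8
  Assignments 67 × 0.06 = 4.02
  Presentations 68.5 × 0.57 = 39.045
  Term paper 100 × 0.19 = 19
Sum = 74.865
Bonus: 74.865 + 0 = 74.865
74.865 is ≥ 74 and < 78 → C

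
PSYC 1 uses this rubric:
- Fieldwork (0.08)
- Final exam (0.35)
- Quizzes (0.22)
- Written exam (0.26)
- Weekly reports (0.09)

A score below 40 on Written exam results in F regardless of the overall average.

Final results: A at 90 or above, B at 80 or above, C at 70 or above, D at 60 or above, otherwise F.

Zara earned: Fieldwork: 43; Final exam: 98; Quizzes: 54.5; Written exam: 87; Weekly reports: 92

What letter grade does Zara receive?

Written exam score 87 ≥ 40: minimum met.
Weighted total:
  Fieldwork 43 × 0.08 = 3.44
  Final exam 98 × 0.35 = 34.3
  Quizzes 54.5 × 0.22 = 11.99
  Written exam 87 × 0.26 = 22.62
  Weekly reports 92 × 0.09 = 8.28
Sum = 80.63
80.63 is ≥ 80 and < 90 → B

B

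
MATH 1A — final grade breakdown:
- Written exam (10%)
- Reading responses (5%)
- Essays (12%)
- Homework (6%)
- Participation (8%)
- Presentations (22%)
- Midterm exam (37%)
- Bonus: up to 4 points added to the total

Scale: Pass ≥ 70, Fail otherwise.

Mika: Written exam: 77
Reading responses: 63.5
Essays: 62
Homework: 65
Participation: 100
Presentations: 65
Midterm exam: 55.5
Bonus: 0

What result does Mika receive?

Weighted total:
  Written exam 77 × 0.1 = 7.7
  Reading responses 63.5 × 0.05 = 3.175
  Essays 62 × 0.12 = 7.44
  Homework 65 × 0.06 = 3.9
  Participation 100 × 0.08 = 8
  Presentations 65 × 0.22 = 14.3
  Midterm exam 55.5 × 0.37 = 20.535
Sum = 65.05
Bonus: 65.05 + 0 = 65.05
65.05 < 70 → Fail

Fail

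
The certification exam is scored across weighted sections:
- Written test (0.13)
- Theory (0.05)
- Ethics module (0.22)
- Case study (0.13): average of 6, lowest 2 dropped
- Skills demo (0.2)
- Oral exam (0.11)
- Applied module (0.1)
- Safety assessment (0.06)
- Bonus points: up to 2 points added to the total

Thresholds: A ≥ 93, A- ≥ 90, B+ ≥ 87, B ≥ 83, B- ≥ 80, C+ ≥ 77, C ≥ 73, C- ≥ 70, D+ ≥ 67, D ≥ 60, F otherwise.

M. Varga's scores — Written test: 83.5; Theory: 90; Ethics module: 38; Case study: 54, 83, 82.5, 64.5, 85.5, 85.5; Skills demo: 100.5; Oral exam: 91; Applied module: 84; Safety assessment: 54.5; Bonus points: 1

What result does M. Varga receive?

Case study: drop 54, 64.5 → average of remaining 4 = 336.5/4 = 84.125
Weighted total:
  Written test 83.5 × 0.13 = 10.855
  Theory 90 × 0.05 = 4.5
  Ethics module 38 × 0.22 = 8.36
  Case study 84.125 × 0.13 = 10.93625
  Skills demo 100.5 × 0.2 = 20.1
  Oral exam 91 × 0.11 = 10.01
  Applied module 84 × 0.1 = 8.4
  Safety assessment 54.5 × 0.06 = 3.27
Sum = 76.43125
Bonus points: 76.43125 + 1 = 77.43125
77.43125 is ≥ 77 and < 80 → C+

C+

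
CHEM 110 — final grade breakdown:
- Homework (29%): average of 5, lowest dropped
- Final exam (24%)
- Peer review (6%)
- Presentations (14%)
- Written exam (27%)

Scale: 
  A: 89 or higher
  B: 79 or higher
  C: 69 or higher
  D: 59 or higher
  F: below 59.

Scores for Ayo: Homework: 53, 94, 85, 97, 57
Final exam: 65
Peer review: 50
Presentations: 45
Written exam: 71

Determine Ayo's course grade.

Homework: drop 53 → average of remaining 4 = 333/4 = 83.25
Weighted total:
  Homework 83.25 × 0.29 = 24.1425
  Final exam 65 × 0.24 = 15.6
  Peer review 50 × 0.06 = 3
  Presentations 45 × 0.14 = 6.3
  Written exam 71 × 0.27 = 19.17
Sum = 68.2125
68.2125 is ≥ 59 and < 69 → D

D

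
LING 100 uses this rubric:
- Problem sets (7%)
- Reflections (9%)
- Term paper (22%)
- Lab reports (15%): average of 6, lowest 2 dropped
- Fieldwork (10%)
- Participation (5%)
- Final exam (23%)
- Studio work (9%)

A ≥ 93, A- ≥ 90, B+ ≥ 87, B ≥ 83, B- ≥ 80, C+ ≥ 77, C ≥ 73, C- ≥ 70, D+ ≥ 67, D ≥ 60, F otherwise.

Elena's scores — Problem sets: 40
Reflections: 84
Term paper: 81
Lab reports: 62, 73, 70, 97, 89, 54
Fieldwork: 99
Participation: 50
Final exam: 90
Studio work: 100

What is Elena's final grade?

B-

Lab reports: drop 54, 62 → average of remaining 4 = 329/4 = 82.25
Weighted total:
  Problem sets 40 × 0.07 = 2.8
  Reflections 84 × 0.09 = 7.56
  Term paper 81 × 0.22 = 17.82
  Lab reports 82.25 × 0.15 = 12.3375
  Fieldwork 99 × 0.1 = 9.9
  Participation 50 × 0.05 = 2.5
  Final exam 90 × 0.23 = 20.7
  Studio work 100 × 0.09 = 9
Sum = 82.6175
82.6175 is ≥ 80 and < 83 → B-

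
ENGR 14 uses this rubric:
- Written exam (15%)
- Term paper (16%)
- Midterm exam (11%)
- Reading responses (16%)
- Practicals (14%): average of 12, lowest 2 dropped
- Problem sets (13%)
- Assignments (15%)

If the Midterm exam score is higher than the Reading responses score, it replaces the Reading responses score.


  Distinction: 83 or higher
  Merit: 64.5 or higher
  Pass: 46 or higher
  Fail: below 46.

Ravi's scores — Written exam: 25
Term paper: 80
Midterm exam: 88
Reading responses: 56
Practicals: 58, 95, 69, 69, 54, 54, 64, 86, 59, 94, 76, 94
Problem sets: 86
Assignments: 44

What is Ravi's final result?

Practicals: drop 54, 54 → average of remaining 10 = 764/10 = 76.4
Midterm exam (88) > Reading responses (56), so Reading responses counts as 88.
Weighted total:
  Written exam 25 × 0.15 = 3.75
  Term paper 80 × 0.16 = 12.8
  Midterm exam 88 × 0.11 = 9.68
  Reading responses 88 × 0.16 = 14.08
  Practicals 76.4 × 0.14 = 10.696
  Problem sets 86 × 0.13 = 11.18
  Assignments 44 × 0.15 = 6.6
Sum = 68.786
68.786 is ≥ 64.5 and < 83 → Merit

Merit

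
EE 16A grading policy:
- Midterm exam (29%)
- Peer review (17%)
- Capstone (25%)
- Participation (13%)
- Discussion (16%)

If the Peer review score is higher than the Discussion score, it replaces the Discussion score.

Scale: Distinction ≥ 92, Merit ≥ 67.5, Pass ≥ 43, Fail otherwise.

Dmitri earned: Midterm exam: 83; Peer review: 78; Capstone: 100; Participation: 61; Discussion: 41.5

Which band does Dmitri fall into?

Peer review (78) > Discussion (41.5), so Discussion counts as 78.
Weighted total:
  Midterm exam 83 × 0.29 = 24.07
  Peer review 78 × 0.17 = 13.26
  Capstone 100 × 0.25 = 25
  Participation 61 × 0.13 = 7.93
  Discussion 78 × 0.16 = 12.48
Sum = 82.74
82.74 is ≥ 67.5 and < 92 → Merit

Merit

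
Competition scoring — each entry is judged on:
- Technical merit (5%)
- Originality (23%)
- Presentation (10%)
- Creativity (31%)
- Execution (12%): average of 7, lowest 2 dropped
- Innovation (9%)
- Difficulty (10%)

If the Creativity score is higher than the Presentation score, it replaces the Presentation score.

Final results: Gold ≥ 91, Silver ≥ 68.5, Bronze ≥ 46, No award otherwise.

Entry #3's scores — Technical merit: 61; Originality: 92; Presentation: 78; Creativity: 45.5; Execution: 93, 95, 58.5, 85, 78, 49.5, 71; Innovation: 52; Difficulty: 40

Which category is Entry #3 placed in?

Execution: drop 49.5, 58.5 → average of remaining 5 = 422/5 = 84.4
Creativity (45.5) ≤ Presentation (78), so Presentation stays at 78.
Weighted total:
  Technical merit 61 × 0.05 = 3.05
  Originality 92 × 0.23 = 21.16
  Presentation 78 × 0.1 = 7.8
  Creativity 45.5 × 0.31 = 14.105
  Execution 84.4 × 0.12 = 10.128
  Innovation 52 × 0.09 = 4.68
  Difficulty 40 × 0.1 = 4
Sum = 64.923
64.923 is ≥ 46 and < 68.5 → Bronze

Bronze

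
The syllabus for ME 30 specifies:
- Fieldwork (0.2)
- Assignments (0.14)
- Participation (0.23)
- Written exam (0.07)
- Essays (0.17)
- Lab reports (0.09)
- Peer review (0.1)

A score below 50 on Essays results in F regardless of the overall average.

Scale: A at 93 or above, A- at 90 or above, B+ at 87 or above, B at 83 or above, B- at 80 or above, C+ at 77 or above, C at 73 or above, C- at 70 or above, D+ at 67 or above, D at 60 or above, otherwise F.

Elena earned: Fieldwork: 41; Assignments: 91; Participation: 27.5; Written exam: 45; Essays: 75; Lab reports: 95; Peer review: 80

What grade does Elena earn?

Essays score 75 ≥ 50: minimum met.
Weighted total:
  Fieldwork 41 × 0.2 = 8.2
  Assignments 91 × 0.14 = 12.74
  Participation 27.5 × 0.23 = 6.325
  Written exam 45 × 0.07 = 3.15
  Essays 75 × 0.17 = 12.75
  Lab reports 95 × 0.09 = 8.55
  Peer review 80 × 0.1 = 8
Sum = 59.715
59.715 < 60 → F

F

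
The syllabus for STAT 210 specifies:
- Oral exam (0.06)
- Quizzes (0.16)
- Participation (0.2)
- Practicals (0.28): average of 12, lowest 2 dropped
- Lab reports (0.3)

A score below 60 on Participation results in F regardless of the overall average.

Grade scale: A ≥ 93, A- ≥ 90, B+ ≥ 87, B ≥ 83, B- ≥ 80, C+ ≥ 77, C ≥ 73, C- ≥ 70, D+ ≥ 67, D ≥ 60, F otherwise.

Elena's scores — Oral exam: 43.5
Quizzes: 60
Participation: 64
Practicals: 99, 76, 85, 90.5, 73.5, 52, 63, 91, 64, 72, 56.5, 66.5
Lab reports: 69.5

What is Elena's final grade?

Practicals: drop 52, 56.5 → average of remaining 10 = 780.5/10 = 78.05
Participation score 64 ≥ 60: minimum met.
Weighted total:
  Oral exam 43.5 × 0.06 = 2.61
  Quizzes 60 × 0.16 = 9.6
  Participation 64 × 0.2 = 12.8
  Practicals 78.05 × 0.28 = 21.854
  Lab reports 69.5 × 0.3 = 20.85
Sum = 67.714
67.714 is ≥ 67 and < 70 → D+

D+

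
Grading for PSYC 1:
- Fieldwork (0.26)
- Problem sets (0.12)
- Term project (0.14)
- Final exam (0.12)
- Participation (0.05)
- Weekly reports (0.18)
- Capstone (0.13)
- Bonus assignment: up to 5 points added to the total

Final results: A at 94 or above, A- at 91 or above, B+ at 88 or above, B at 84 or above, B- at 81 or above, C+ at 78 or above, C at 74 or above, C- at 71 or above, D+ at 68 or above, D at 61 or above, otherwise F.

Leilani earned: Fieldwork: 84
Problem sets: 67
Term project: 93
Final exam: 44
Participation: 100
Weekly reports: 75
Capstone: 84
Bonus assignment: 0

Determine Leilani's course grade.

Weighted total:
  Fieldwork 84 × 0.26 = 21.84
  Problem sets 67 × 0.12 = 8.04
  Term project 93 × 0.14 = 13.02
  Final exam 44 × 0.12 = 5.28
  Participation 100 × 0.05 = 5
  Weekly reports 75 × 0.18 = 13.5
  Capstone 84 × 0.13 = 10.92
Sum = 77.6
Bonus assignment: 77.6 + 0 = 77.6
77.6 is ≥ 74 and < 78 → C

C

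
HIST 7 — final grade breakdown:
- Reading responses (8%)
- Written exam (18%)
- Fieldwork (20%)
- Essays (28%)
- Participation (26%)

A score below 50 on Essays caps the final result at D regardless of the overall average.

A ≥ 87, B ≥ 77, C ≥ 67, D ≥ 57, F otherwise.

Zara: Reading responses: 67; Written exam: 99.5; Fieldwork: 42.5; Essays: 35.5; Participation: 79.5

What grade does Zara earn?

Essays score 35.5 < 50: minimum not met.
Weighted total:
  Reading responses 67 × 0.08 = 5.36
  Written exam 99.5 × 0.18 = 17.91
  Fieldwork 42.5 × 0.2 = 8.5
  Essays 35.5 × 0.28 = 9.94
  Participation 79.5 × 0.26 = 20.67
Sum = 62.38
62.38 would be D; cap at D applies → D.

D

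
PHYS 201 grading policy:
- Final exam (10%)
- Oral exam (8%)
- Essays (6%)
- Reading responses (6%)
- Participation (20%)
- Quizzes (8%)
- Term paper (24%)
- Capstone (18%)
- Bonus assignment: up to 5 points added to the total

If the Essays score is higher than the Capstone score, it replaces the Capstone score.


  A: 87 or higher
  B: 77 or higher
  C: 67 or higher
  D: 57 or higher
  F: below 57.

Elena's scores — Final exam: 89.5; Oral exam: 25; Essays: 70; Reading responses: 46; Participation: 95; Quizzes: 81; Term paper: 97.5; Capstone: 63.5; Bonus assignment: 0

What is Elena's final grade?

Essays (70) > Capstone (63.5), so Capstone counts as 70.
Weighted total:
  Final exam 89.5 × 0.1 = 8.95
  Oral exam 25 × 0.08 = 2
  Essays 70 × 0.06 = 4.2
  Reading responses 46 × 0.06 = 2.76
  Participation 95 × 0.2 = 19
  Quizzes 81 × 0.08 = 6.48
  Term paper 97.5 × 0.24 = 23.4
  Capstone 70 × 0.18 = 12.6
Sum = 79.39
Bonus assignment: 79.39 + 0 = 79.39
79.39 is ≥ 77 and < 87 → B

B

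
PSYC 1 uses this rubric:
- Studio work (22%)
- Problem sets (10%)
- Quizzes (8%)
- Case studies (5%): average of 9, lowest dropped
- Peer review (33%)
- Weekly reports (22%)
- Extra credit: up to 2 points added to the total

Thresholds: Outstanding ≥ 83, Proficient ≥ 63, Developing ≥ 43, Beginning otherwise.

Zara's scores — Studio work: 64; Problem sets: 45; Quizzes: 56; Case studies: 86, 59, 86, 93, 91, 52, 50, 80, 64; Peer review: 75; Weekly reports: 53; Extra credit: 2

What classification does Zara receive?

Case studies: drop 50 → average of remaining 8 = 611/8 = 76.375
Weighted total:
  Studio work 64 × 0.22 = 14.08
  Problem sets 45 × 0.1 = 4.5
  Quizzes 56 × 0.08 = 4.48
  Case studies 76.375 × 0.05 = 3.81875
  Peer review 75 × 0.33 = 24.75
  Weekly reports 53 × 0.22 = 11.66
Sum = 63.28875
Extra credit: 63.28875 + 2 = 65.28875
65.28875 is ≥ 63 and < 83 → Proficient

Proficient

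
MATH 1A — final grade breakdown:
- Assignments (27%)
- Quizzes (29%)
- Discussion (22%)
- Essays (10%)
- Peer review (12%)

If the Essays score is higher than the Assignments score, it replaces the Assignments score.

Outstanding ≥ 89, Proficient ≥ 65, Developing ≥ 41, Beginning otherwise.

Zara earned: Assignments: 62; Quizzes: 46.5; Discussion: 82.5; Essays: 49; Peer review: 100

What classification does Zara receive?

Essays (49) ≤ Assignments (62), so Assignments stays at 62.
Weighted total:
  Assignments 62 × 0.27 = 16.74
  Quizzes 46.5 × 0.29 = 13.485
  Discussion 82.5 × 0.22 = 18.15
  Essays 49 × 0.1 = 4.9
  Peer review 100 × 0.12 = 12
Sum = 65.275
65.275 is ≥ 65 and < 89 → Proficient

Proficient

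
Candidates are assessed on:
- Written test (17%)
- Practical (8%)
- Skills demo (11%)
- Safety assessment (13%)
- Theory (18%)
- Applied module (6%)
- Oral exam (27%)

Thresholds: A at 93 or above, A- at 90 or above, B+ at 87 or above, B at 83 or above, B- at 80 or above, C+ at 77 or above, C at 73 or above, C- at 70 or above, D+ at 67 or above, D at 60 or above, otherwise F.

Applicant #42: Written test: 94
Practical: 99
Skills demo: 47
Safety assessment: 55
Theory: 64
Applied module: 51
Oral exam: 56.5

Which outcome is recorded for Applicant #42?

Weighted total:
  Written test 94 × 0.17 = 15.98
  Practical 99 × 0.08 = 7.92
  Skills demo 47 × 0.11 = 5.17
  Safety assessment 55 × 0.13 = 7.15
  Theory 64 × 0.18 = 11.52
  Applied module 51 × 0.06 = 3.06
  Oral exam 56.5 × 0.27 = 15.255
Sum = 66.055
66.055 is ≥ 60 and < 67 → D

D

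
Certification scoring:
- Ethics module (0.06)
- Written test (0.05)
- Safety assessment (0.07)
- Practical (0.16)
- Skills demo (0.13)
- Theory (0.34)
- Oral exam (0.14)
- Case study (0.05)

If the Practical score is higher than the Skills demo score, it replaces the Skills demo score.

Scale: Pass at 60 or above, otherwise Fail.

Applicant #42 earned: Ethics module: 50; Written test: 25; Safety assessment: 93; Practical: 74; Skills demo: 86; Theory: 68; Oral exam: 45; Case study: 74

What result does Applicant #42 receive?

Practical (74) ≤ Skills demo (86), so Skills demo stays at 86.
Weighted total:
  Ethics module 50 × 0.06 = 3
  Written test 25 × 0.05 = 1.25
  Safety assessment 93 × 0.07 = 6.51
  Practical 74 × 0.16 = 11.84
  Skills demo 86 × 0.13 = 11.18
  Theory 68 × 0.34 = 23.12
  Oral exam 45 × 0.14 = 6.3
  Case study 74 × 0.05 = 3.7
Sum = 66.9
66.9 ≥ 60 → Pass

Pass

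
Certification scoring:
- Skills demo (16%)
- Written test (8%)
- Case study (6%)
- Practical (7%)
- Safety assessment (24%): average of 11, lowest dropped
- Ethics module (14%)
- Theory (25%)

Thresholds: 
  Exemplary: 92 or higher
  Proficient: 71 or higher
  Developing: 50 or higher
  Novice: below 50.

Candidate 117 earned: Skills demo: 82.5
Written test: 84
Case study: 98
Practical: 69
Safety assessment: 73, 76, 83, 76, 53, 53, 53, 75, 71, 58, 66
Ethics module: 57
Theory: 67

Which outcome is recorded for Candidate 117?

Proficient

Safety assessment: drop 53 → average of remaining 10 = 684/10 = 68.4
Weighted total:
  Skills demo 82.5 × 0.16 = 13.2
  Written test 84 × 0.08 = 6.72
  Case study 98 × 0.06 = 5.88
  Practical 69 × 0.07 = 4.83
  Safety assessment 68.4 × 0.24 = 16.416
  Ethics module 57 × 0.14 = 7.98
  Theory 67 × 0.25 = 16.75
Sum = 71.776
71.776 is ≥ 71 and < 92 → Proficient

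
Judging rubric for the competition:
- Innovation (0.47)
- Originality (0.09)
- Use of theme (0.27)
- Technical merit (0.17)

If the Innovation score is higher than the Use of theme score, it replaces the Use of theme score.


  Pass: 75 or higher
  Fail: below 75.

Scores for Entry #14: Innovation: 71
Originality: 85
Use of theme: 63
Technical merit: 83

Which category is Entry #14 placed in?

Fail

Innovation (71) > Use of theme (63), so Use of theme counts as 71.
Weighted total:
  Innovation 71 × 0.47 = 33.37
  Originality 85 × 0.09 = 7.65
  Use of theme 71 × 0.27 = 19.17
  Technical merit 83 × 0.17 = 14.11
Sum = 74.3
74.3 < 75 → Fail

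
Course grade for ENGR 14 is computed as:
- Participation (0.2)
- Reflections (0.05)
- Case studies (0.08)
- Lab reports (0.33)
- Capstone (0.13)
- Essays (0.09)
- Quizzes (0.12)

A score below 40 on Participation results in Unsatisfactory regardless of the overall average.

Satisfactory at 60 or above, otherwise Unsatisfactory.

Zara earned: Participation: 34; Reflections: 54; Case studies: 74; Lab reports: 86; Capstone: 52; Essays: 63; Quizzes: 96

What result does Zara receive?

Unsatisfactory

Participation score 34 < 40: minimum not met.
Weighted total:
  Participation 34 × 0.2 = 6.8
  Reflections 54 × 0.05 = 2.7
  Case studies 74 × 0.08 = 5.92
  Lab reports 86 × 0.33 = 28.38
  Capstone 52 × 0.13 = 6.76
  Essays 63 × 0.09 = 5.67
  Quizzes 96 × 0.12 = 11.52
Sum = 67.75
Because the Participation minimum was not met, the result is Unsatisfactory.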